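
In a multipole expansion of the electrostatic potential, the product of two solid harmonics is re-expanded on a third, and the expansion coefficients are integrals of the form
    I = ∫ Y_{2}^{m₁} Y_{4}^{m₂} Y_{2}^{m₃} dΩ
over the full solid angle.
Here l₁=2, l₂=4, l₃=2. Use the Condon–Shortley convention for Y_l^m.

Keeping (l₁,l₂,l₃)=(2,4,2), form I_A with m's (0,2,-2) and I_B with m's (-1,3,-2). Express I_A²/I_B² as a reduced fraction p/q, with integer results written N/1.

3/7

Shared (l₁,l₂,l₃)=(2,4,2): N and (l;000)² cancel in I_A²/I_B².
A: Δ = 4!·0!·4!/9! = 1/630; Racah Σ t=2..2: t=2:+1/96 = 1/96; ⇒ 3j(2 4 2; 0 2 -2)² = 1/42, sgn +1
B: Δ = 4!·0!·4!/9! = 1/630; Racah Σ t=3..3: t=3:−1/144 = -1/144; ⇒ 3j(2 4 2; -1 3 -2)² = 1/18, sgn -1
I_A²/I_B² = (1/42)/(1/18) = 3/7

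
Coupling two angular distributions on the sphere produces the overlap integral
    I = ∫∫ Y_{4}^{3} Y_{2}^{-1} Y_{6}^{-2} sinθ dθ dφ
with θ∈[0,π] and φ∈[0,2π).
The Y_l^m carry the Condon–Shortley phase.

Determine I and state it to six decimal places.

m-sum 0 ✓  L=12 even ✓  2≤6≤6 ✓
Π(2lᵢ+1) = 9×5×13 = 585
triangle coeff Δ(4,2,6) = 1/6435
Σ_t [0,0]: t=0:+1/2304 = 1/2304
(3j)²=5/143 [(4 2 6; 0 0 0)], sign=+1
Σ_t [0,0]: t=0:+1/30240 = 1/30240
(3j)²=32/6435 [(4 2 6; 3 -1 -2)], sign=+1
⇒ 4πI² = 160/1573
I = (+1)√(160/1573/(4π)) = 0.08996855

0.089969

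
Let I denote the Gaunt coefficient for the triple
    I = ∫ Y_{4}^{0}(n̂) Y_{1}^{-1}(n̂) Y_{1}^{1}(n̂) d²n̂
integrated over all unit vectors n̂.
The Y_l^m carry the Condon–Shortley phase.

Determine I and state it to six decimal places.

0.000000

l₃=1 ∉ [3,5] — triangle fails ⇒ I = 0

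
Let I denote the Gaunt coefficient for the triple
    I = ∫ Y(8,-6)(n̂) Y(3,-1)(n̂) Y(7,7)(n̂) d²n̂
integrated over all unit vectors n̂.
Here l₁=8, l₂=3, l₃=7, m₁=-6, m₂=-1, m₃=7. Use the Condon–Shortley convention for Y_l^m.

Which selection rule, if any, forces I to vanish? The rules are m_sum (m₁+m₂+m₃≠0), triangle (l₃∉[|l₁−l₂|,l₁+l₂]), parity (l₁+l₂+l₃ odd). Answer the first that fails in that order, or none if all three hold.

none

Σmᵢ = 0  ✓
l₃∈[|l₁−l₂|,l₁+l₂]=[5,11], have l₃=7  ✓
Σlᵢ = 18 ⇒ even  ✓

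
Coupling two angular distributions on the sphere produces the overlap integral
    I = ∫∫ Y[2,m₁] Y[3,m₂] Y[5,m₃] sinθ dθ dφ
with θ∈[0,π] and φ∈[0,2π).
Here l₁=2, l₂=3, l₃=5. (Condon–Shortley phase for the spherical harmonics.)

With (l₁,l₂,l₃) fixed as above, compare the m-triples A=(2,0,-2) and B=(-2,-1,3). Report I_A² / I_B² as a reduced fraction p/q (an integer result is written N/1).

1/2

Shared (l₁,l₂,l₃)=(2,3,5): N and (l;000)² cancel in I_A²/I_B².
A: Δ = 0!·4!·6!/11! = 1/2310; Racah Σ t=0..0: t=0:+1/864 = 1/864; ⇒ 3j(2 3 5; 2 0 -2)² = 1/66, sgn -1
B: Δ = 0!·4!·6!/11! = 1/2310; Racah Σ t=0..0: t=0:+1/1152 = 1/1152; ⇒ 3j(2 3 5; -2 -1 3)² = 1/33, sgn +1
I_A²/I_B² = (1/66)/(1/33) = 1/2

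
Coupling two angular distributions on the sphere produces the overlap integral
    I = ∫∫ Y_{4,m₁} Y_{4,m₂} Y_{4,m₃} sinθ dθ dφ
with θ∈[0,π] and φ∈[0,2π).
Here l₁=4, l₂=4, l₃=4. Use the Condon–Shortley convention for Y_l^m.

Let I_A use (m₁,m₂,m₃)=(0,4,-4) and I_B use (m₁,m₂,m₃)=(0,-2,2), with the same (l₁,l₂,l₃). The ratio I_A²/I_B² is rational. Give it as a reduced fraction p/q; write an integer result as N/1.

196/121

Shared (l₁,l₂,l₃)=(4,4,4): N and (l;000)² cancel in I_A²/I_B².
A: Δ = 4!·4!·4!/13! = 1/450450; Racah Σ t=4..4: t=4:+1/13824 = 1/13824; ⇒ 3j(4 4 4; 0 4 -4)² = 14/1287, sgn +1
B: Δ = 4!·4!·4!/13! = 1/450450; Racah Σ t=0..2: t=0:+1/2304 t=1:−1/216 t=2:+1/384 = -11/6912; ⇒ 3j(4 4 4; 0 -2 2)² = 11/1638, sgn -1
I_A²/I_B² = (14/1287)/(11/1638) = 196/121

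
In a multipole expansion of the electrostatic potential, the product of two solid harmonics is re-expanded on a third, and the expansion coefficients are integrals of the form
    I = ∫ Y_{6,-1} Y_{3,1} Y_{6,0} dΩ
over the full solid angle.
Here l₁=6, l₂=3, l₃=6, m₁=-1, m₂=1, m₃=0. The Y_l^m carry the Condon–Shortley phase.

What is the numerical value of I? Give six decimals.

Σlᵢ=15 odd — θ-integrand is odd under cosθ→−cosθ; I=0

0.000000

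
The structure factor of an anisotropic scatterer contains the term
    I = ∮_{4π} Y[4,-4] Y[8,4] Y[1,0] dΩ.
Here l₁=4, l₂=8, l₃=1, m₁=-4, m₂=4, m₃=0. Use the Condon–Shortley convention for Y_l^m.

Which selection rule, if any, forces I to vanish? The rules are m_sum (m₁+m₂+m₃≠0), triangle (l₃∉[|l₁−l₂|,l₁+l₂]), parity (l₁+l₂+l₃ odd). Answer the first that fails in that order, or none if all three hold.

m₁+m₂+m₃ = -4 + 4 + 0 = 0  ✓
triangle: |4−8|=4 ≤ l₃=1 ≤ 4+8=12  ✗
parity: l₁+l₂+l₃ = 13 is odd

triangle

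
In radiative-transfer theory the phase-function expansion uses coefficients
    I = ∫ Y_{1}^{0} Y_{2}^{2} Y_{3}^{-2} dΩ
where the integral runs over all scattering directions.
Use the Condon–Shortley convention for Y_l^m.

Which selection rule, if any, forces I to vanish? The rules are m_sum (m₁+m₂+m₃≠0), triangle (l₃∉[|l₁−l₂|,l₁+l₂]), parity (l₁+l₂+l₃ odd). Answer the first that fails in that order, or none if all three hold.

Σmᵢ = 0  ✓
l₃∈[|l₁−l₂|,l₁+l₂]=[1,3], have l₃=3  ✓
Σlᵢ = 6 ⇒ even  ✓

none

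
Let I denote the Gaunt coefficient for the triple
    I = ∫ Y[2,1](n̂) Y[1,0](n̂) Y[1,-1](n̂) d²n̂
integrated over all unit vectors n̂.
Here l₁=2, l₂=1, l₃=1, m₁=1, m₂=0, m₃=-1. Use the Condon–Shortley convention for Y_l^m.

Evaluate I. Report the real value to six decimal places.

-0.218510

m-sum 0 ✓  L=4 even ✓  1≤1≤3 ✓
Π(2lᵢ+1) = 5×3×3 = 45
triangle coeff Δ(2,1,1) = 1/30
Σ_t [1,1]: t=1:−1/1 = -1/1
(3j)²=2/15 [(2 1 1; 0 0 0)], sign=+1
Σ_t [1,1]: t=1:−1/2 = -1/2
(3j)²=1/10 [(2 1 1; 1 0 -1)], sign=-1
⇒ 4πI² = 3/5
I = (-1)√(3/5/(4π)) = -0.21850969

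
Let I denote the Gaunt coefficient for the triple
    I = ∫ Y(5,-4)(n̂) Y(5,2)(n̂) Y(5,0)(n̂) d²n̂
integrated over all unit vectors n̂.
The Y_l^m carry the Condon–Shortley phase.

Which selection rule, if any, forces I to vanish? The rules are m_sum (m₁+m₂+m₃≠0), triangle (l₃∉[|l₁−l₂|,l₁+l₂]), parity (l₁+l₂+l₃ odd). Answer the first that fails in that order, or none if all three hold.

m₁+m₂+m₃ = -4 + 2 + 0 = -2  ✗
triangle: |5−5|=0 ≤ l₃=5 ≤ 5+5=10
parity: l₁+l₂+l₃ = 15 is odd

m_sum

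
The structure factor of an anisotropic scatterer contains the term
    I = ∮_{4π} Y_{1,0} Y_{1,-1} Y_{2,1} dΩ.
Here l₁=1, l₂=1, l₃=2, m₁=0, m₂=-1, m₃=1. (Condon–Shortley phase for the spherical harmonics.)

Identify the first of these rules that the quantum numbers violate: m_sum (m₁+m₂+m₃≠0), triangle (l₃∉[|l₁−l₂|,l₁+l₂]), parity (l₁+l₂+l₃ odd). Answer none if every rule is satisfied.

azimuthal sum: 0 − 1 + 1 = 0  ✓
0 ≤ 2 ≤ 2 (triangle on l)  ✓
L = 1 + 1 + 2 = 4 (even)  ✓

none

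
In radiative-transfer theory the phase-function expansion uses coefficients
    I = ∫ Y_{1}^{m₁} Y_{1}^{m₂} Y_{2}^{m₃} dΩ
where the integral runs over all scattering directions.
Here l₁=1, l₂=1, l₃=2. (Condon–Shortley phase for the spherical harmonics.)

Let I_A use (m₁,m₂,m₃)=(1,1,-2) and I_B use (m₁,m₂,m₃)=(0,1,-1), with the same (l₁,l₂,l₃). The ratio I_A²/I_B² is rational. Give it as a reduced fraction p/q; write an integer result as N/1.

2/1

Same 1,1,2: normalisation and zero-m 3j drop out of the ratio.
A: Δ: 0! 2! 2! / 5! → 1/30; sum: t=0:+1/4 = 1/4; 3j²(1 1 2; 1 1 -2) = Δ·Π!·Σ² = 1/5  (sign +1)
B: Δ: 0! 2! 2! / 5! → 1/30; sum: t=0:+1/2 = 1/2; 3j²(1 1 2; 0 1 -1) = Δ·Π!·Σ² = 1/10  (sign -1)
I_A²/I_B² = (1/5)/(1/10) = 2/1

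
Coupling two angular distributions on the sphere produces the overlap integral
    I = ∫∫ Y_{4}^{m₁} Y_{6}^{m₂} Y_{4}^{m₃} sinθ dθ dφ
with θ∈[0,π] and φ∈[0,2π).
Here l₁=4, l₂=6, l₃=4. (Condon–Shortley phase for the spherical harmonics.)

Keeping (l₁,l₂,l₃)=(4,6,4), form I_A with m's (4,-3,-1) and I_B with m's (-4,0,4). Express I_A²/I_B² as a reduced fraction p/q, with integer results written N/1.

Shared (l₁,l₂,l₃)=(4,6,4): N and (l;000)² cancel in I_A²/I_B².
A: Δ = 6!·2!·6!/15! = 1/1261260; Racah Σ t=0..0: t=0:+1/51840 = 1/51840; ⇒ 3j(4 6 4; 4 -3 -1)² = 8/429, sgn -1
B: Δ = 6!·2!·6!/15! = 1/1261260; Racah Σ t=6..6: t=6:+1/1036800 = 1/1036800; ⇒ 3j(4 6 4; -4 0 4)² = 4/6435, sgn +1
I_A²/I_B² = (8/429)/(4/6435) = 30/1

30/1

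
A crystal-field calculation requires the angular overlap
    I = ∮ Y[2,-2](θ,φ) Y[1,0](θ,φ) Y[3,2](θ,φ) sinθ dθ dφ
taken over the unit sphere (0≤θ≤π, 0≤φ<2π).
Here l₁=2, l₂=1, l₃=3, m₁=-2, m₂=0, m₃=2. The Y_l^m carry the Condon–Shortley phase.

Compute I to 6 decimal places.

m-sum 0 ✓  L=6 even ✓  1≤3≤3 ✓
Π(2lᵢ+1) = 5×3×7 = 105
triangle coeff Δ(2,1,3) = 1/105
Σ_t [0,0]: t=0:+1/4 = 1/4
(3j)²=3/35 [(2 1 3; 0 0 0)], sign=-1
Σ_t [0,0]: t=0:+1/24 = 1/24
(3j)²=1/21 [(2 1 3; -2 0 2)], sign=-1
⇒ 4πI² = 3/7
I = (+1)√(3/7/(4π)) = 0.18467439

0.184674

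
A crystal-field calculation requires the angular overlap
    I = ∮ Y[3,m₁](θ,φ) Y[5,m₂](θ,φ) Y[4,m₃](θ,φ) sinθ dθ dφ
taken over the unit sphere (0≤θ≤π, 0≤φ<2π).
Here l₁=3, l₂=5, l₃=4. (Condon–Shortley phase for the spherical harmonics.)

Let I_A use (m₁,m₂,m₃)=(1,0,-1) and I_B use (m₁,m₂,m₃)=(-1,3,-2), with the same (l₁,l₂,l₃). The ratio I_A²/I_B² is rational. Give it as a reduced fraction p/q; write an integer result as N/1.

5/1134

Shared (l₁,l₂,l₃)=(3,5,4): N and (l;000)² cancel in I_A²/I_B².
A: Δ = 4!·2!·6!/13! = 1/180180; Racah Σ t=0..2: t=0:+1/5760 t=1:−1/288 t=2:+1/288 = 1/5760; ⇒ 3j(3 5 4; 1 0 -1)² = 1/12012, sgn -1
B: Δ = 4!·2!·6!/13! = 1/180180; Racah Σ t=2..4: t=2:+1/5760 t=3:−1/720 t=4:+1/2304 = -1/1280; ⇒ 3j(3 5 4; -1 3 -2)² = 27/1430, sgn -1
I_A²/I_B² = (1/12012)/(27/1430) = 5/1134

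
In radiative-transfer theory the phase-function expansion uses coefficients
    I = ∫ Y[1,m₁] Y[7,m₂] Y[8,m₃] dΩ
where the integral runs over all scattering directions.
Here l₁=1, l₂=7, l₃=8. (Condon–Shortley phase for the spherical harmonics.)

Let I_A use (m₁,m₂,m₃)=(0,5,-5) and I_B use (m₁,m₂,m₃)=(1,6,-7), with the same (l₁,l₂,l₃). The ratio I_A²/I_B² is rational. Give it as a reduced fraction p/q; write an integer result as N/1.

Same 1,7,8: normalisation and zero-m 3j drop out of the ratio.
A: Δ: 0! 2! 14! / 17! → 1/2040; sum: t=0:+1/958003200 = 1/958003200; 3j²(1 7 8; 0 5 -5) = Δ·Π!·Σ² = 13/680  (sign -1)
B: Δ: 0! 2! 14! / 17! → 1/2040; sum: t=0:+1/12454041600 = 1/12454041600; 3j²(1 7 8; 1 6 -7) = Δ·Π!·Σ² = 7/136  (sign -1)
I_A²/I_B² = (13/680)/(7/136) = 13/35

13/35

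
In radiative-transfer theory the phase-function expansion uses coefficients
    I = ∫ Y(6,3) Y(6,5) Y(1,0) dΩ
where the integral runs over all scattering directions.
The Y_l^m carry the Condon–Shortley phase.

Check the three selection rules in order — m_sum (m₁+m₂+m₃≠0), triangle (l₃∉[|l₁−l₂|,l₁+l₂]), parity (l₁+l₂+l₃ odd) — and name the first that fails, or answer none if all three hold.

azimuthal sum: 3 + 5 + 0 = 8  ✗
0 ≤ 1 ≤ 12 (triangle on l)
L = 6 + 6 + 1 = 13 (odd)

m_sum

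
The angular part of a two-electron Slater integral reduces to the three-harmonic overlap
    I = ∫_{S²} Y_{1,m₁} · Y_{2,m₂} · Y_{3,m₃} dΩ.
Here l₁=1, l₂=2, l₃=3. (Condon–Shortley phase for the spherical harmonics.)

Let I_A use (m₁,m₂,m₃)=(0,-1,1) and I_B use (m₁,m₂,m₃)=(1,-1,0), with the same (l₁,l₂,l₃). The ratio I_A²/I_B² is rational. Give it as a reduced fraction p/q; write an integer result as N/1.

8/3

Same 1,2,3: normalisation and zero-m 3j drop out of the ratio.
A: Δ: 0! 2! 4! / 7! → 1/105; sum: t=0:+1/6 = 1/6; 3j²(1 2 3; 0 -1 1) = Δ·Π!·Σ² = 8/105  (sign +1)
B: Δ: 0! 2! 4! / 7! → 1/105; sum: t=0:+1/12 = 1/12; 3j²(1 2 3; 1 -1 0) = Δ·Π!·Σ² = 1/35  (sign -1)
I_A²/I_B² = (8/105)/(1/35) = 8/3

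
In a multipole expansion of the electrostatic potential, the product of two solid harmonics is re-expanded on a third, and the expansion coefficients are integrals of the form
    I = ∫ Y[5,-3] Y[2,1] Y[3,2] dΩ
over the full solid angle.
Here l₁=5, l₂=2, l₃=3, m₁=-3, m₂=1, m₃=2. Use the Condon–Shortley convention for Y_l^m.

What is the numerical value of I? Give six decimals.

-0.253584

Checks pass: Σm=0; 10 even; l₃=3∈[3,7].
(2·5+1)(2·2+1)(2·3+1) = 385
Δ: 4! 6! 0! / 11! → 1/2310
sum: t=2:+1/144 = 1/144
3j²(5 2 3; 0 0 0) = Δ·Π!·Σ² = 10/231  (sign -1)
sum: t=3:−1/720 = -1/720
3j²(5 2 3; -3 1 2) = Δ·Π!·Σ² = 8/165  (sign +1)
combine: 4πI² = 385·10/231·8/165 = 80/99
take √, sign -1: I = -0.25358436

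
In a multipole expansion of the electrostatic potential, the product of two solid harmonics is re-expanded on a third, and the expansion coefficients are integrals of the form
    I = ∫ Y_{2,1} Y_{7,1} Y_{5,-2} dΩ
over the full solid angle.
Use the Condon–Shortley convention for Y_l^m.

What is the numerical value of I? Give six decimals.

Rules hold: Σm=0, L=14 even, 5≤5≤9.
N = 5·15·11 = 825
Δ = 4!·0!·10!/15! = 1/15015
Racah Σ t=2..2: t=2:+1/57600 = 1/57600
⇒ 3j(2 7 5; 0 0 0)² = 21/715, sgn -1
Racah Σ t=1..1: t=1:−1/181440 = -1/181440
⇒ 3j(2 7 5; 1 1 -2)² = 32/3003, sgn +1
4πI² = N·(3j₀)²·(3jₘ)² = 480/1859
I = -1·√(0.258203/4π) = -0.14334284

-0.143343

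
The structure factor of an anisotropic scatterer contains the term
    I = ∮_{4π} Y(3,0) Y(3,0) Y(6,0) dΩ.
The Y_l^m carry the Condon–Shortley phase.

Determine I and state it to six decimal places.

m-sum 0 ✓  L=12 even ✓  0≤6≤6 ✓
Π(2lᵢ+1) = 7×7×13 = 637
triangle coeff Δ(3,3,6) = 1/12012
Σ_t [0,0]: t=0:+1/1296 = 1/1296
(3j)²=100/3003 [(3 3 6; 0 0 0)], sign=+1
(m-triple is (0,0,0) — same symbol as above.)
⇒ 4πI² = 10000/14157
I = (+1)√(10000/14157/(4π)) = 0.23708793

0.237088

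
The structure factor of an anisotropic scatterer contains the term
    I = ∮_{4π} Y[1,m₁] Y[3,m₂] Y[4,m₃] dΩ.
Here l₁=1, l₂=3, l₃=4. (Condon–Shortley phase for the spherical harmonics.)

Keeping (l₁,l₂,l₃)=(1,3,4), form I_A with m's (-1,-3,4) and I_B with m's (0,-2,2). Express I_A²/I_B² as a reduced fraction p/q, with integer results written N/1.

l's match ⇒ only the (l;m) 3-j factors differ between A and B.
A: triangle coeff Δ(1,3,4) = 1/252; Σ_t [0,0]: t=0:+1/1440 = 1/1440; (3j)²=1/9 [(1 3 4; -1 -3 4)], sign=+1
B: triangle coeff Δ(1,3,4) = 1/252; Σ_t [0,0]: t=0:+1/120 = 1/120; (3j)²=1/21 [(1 3 4; 0 -2 2)], sign=+1
I_A²/I_B² = (1/9)/(1/21) = 7/3

7/3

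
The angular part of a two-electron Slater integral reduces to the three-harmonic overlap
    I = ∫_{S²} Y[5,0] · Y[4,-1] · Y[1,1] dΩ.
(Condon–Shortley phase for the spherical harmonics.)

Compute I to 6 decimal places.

0.155288

Rules hold: Σm=0, L=10 even, 1≤1≤9.
N = 11·9·3 = 297
Δ = 8!·2!·0!/11! = 1/495
Racah Σ t=4..4: t=4:+1/576 = 1/576
⇒ 3j(5 4 1; 0 0 0)² = 5/99, sgn -1
Racah Σ t=3..3: t=3:−1/1440 = -1/1440
⇒ 3j(5 4 1; 0 -1 1)² = 2/99, sgn -1
4πI² = N·(3j₀)²·(3jₘ)² = 10/33
I = +1·√(0.30303/4π) = 0.15528807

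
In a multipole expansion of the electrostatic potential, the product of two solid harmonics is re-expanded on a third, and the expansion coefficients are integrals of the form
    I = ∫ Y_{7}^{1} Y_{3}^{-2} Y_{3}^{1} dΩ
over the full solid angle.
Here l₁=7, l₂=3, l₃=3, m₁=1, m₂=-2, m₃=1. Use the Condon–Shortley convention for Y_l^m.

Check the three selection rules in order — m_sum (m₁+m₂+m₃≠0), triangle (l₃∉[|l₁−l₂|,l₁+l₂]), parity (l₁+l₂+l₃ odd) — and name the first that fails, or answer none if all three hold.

triangle

Σmᵢ = 0  ✓
l₃∈[|l₁−l₂|,l₁+l₂]=[4,10], have l₃=3  ✗
Σlᵢ = 13 ⇒ odd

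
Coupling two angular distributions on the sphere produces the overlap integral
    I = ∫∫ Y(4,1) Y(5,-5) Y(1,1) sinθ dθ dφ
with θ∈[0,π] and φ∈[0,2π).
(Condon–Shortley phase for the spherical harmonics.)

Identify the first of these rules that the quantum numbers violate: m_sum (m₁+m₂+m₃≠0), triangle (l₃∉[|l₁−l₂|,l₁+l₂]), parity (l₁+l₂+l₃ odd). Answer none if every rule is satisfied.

m_sum

m₁+m₂+m₃ = 1 − 5 + 1 = -3  ✗
triangle: |4−5|=1 ≤ l₃=1 ≤ 4+5=9
parity: l₁+l₂+l₃ = 10 is even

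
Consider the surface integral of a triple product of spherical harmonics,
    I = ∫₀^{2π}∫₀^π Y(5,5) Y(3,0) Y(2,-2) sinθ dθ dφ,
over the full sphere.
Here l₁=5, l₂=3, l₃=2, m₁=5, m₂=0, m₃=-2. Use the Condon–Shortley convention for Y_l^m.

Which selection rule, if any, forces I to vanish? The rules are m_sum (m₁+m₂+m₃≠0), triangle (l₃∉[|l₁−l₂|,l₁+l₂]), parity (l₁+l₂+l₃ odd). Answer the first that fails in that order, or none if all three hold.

m₁+m₂+m₃ = 5 + 0 − 2 = 3  ✗
triangle: |5−3|=2 ≤ l₃=2 ≤ 5+3=8
parity: l₁+l₂+l₃ = 10 is even

m_sum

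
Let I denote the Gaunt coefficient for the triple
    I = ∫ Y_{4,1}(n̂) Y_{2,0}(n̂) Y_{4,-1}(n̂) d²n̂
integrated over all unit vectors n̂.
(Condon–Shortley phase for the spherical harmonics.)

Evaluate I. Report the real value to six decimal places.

-0.139264

Checks pass: Σm=0; 10 even; l₃=4∈[2,6].
(2·4+1)(2·2+1)(2·4+1) = 405
Δ: 2! 6! 2! / 11! → 1/13860
sum: t=0:+1/192 t=1:−1/36 t=2:+1/192 = -5/288
3j²(4 2 4; 0 0 0) = Δ·Π!·Σ² = 20/693  (sign -1)
sum: t=0:+1/144 t=1:−1/48 t=2:+1/480 = -17/1440
3j²(4 2 4; 1 0 -1) = Δ·Π!·Σ² = 289/13860  (sign +1)
combine: 4πI² = 405·20/693·289/13860 = 1445/5929
take √, sign -1: I = -0.13926381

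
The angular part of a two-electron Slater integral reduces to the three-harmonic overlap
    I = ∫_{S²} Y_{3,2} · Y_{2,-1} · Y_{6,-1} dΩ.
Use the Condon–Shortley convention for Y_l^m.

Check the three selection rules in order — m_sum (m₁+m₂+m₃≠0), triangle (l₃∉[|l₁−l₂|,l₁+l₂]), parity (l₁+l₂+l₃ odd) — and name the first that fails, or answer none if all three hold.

Σmᵢ = 0  ✓
l₃∈[|l₁−l₂|,l₁+l₂]=[1,5], have l₃=6  ✗
Σlᵢ = 11 ⇒ odd

triangle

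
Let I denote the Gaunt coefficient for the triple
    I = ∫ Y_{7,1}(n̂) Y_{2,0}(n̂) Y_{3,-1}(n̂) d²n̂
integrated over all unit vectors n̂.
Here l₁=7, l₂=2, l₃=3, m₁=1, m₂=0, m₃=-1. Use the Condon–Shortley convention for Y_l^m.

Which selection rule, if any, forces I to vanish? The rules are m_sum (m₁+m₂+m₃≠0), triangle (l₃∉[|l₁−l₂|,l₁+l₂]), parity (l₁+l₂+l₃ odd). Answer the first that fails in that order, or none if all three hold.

triangle

azimuthal sum: 1 + 0 − 1 = 0  ✓
5 ≤ 3 ≤ 9 (triangle on l)  ✗
L = 7 + 2 + 3 = 12 (even)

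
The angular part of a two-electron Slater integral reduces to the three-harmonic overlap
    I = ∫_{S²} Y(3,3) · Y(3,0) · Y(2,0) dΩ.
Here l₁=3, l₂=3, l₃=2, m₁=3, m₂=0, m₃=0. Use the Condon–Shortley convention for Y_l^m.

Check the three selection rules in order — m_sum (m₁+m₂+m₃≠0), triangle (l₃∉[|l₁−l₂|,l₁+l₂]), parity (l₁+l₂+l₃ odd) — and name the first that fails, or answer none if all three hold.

m_sum

Σmᵢ = 3  ✗
l₃∈[|l₁−l₂|,l₁+l₂]=[0,6], have l₃=2
Σlᵢ = 8 ⇒ even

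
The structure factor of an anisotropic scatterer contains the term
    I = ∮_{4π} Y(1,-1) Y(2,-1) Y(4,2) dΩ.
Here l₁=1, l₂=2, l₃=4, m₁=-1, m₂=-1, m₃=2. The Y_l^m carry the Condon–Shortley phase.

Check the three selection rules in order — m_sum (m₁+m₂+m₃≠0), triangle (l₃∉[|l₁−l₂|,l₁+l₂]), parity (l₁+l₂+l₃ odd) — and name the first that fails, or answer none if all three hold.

azimuthal sum: -1 − 1 + 2 = 0  ✓
1 ≤ 4 ≤ 3 (triangle on l)  ✗
L = 1 + 2 + 4 = 7 (odd)

triangle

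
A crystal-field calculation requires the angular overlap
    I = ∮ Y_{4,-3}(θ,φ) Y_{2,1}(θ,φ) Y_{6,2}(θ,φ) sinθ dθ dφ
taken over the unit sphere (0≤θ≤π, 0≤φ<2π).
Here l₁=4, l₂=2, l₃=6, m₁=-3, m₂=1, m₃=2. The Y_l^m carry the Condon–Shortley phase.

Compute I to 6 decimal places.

Checks pass: Σm=0; 12 even; l₃=6∈[2,6].
(2·4+1)(2·2+1)(2·6+1) = 585
Δ: 0! 8! 4! / 13! → 1/6435
sum: t=0:+1/2304 = 1/2304
3j²(4 2 6; 0 0 0) = Δ·Π!·Σ² = 5/143  (sign +1)
sum: t=0:+1/30240 = 1/30240
3j²(4 2 6; -3 1 2) = Δ·Π!·Σ² = 32/6435  (sign +1)
combine: 4πI² = 585·5/143·32/6435 = 160/1573
take √, sign +1: I = 0.08996855

0.089969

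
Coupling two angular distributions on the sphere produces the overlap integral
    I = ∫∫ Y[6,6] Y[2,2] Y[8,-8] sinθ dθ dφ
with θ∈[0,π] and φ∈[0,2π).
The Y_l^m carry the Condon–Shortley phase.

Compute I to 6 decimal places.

m-sum 0 ✓  L=16 even ✓  4≤8≤8 ✓
Π(2lᵢ+1) = 13×5×17 = 1105
triangle coeff Δ(6,2,8) = 1/30940
Σ_t [0,0]: t=0:+1/2073600 = 1/2073600
(3j)²=28/1105 [(6 2 8; 0 0 0)], sign=+1
Σ_t [0,0]: t=0:+1/11496038400 = 1/11496038400
(3j)²=1/17 [(6 2 8; 6 2 -8)], sign=+1
⇒ 4πI² = 28/17
I = (+1)√(28/17/(4π)) = 0.36203422

0.362034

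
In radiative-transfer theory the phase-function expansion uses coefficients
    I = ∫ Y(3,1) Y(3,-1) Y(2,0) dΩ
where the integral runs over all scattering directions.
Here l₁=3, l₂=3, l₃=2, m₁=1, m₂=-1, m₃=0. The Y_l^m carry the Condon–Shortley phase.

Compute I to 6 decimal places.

Checks pass: Σm=0; 8 even; l₃=2∈[0,6].
(2·3+1)(2·3+1)(2·2+1) = 245
Δ: 4! 2! 2! / 9! → 1/3780
sum: t=1:−1/24 t=2:+1/4 t=3:−1/24 = 1/6
3j²(3 3 2; 0 0 0) = Δ·Π!·Σ² = 4/105  (sign +1)
sum: t=0:+1/96 t=1:−1/6 t=2:+1/16 = -3/32
3j²(3 3 2; 1 -1 0) = Δ·Π!·Σ² = 3/140  (sign -1)
combine: 4πI² = 245·4/105·3/140 = 1/5
take √, sign -1: I = -0.12615663

-0.126157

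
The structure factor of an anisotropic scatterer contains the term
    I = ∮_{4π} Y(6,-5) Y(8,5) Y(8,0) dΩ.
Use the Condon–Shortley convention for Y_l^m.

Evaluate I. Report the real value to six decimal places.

-0.136937

m-sum 0 ✓  L=22 even ✓  2≤8≤14 ✓
Π(2lᵢ+1) = 13×17×17 = 3757
triangle coeff Δ(6,8,8) = 1/13742520792
Σ_t [0,6]: t=0:+1/41803776000 t=1:−1/435456000 t=2:+1/39813120 t=3:−1/18662400 t=4:+1/39813120 t=5:−1/435456000 t=6:+1/41803776000 = -11/1393459200
(3j)²=600/96577 [(6 8 8; 0 0 0)], sign=-1
Σ_t [5,6]: t=5:−1/6967296000 t=6:+1/2612736000 = 1/4180377600
(3j)²=75/7429 [(6 8 8; -5 5 0)], sign=+1
⇒ 4πI² = 45000/190969
I = (-1)√(45000/190969/(4π)) = -0.13693671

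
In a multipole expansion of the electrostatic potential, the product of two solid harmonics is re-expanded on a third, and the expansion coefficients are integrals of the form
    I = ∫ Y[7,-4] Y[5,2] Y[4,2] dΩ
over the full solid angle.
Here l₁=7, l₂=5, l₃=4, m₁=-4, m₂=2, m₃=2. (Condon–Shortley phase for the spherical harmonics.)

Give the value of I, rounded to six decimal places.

Rules hold: Σm=0, L=16 even, 2≤4≤12.
N = 15·11·9 = 1485
Δ = 8!·6!·2!/17! = 1/6126120
Racah Σ t=3..5: t=3:−1/69120 t=4:+1/20736 t=5:−1/69120 = 1/51840
⇒ 3j(7 5 4; 0 0 0)² = 280/21879, sgn +1
Racah Σ t=5..7: t=5:−1/1036800 t=6:+1/172800 t=7:−1/483840 = 1/362880
⇒ 3j(7 5 4; -4 2 2)² = 20/1547, sgn +1
4πI² = N·(3j₀)²·(3jₘ)² = 12000/48841
I = +1·√(0.245695/4π) = 0.13982777

0.139828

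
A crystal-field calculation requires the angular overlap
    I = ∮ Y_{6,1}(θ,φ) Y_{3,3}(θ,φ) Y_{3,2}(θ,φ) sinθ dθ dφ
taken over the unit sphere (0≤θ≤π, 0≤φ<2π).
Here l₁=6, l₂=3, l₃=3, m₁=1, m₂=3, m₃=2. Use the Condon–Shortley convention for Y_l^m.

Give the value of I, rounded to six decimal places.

0.000000

1 + 3 + 2 = 6 ≠ 0: azimuthal integral kills it; I = 0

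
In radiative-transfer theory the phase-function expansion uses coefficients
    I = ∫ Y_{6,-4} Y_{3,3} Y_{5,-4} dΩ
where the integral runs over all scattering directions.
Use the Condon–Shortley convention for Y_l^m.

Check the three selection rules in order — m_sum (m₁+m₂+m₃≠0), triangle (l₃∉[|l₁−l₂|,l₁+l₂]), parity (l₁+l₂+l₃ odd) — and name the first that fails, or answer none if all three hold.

m_sum

m₁+m₂+m₃ = -4 + 3 − 4 = -5  ✗
triangle: |6−3|=3 ≤ l₃=5 ≤ 6+3=9
parity: l₁+l₂+l₃ = 14 is even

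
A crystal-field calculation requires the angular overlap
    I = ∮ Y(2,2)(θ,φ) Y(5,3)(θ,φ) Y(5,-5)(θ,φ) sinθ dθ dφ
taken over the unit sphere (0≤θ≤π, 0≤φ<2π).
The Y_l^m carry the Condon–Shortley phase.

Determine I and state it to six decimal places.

m-sum 0 ✓  L=12 even ✓  3≤5≤7 ✓
Π(2lᵢ+1) = 5×11×11 = 605
triangle coeff Δ(2,5,5) = 1/38610
Σ_t [0,2]: t=0:+1/2880 t=1:−1/576 t=2:+1/2880 = -1/960
(3j)²=10/429 [(2 5 5; 0 0 0)], sign=+1
Σ_t [0,0]: t=0:+1/161280 = 1/161280
(3j)²=1/143 [(2 5 5; 2 3 -5)], sign=+1
⇒ 4πI² = 50/507
I = (+1)√(50/507/(4π)) = 0.08858824

0.088588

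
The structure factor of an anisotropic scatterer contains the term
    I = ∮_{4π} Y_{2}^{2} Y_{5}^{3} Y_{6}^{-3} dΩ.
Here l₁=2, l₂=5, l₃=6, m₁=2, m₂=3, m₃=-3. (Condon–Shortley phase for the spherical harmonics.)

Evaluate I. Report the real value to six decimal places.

0.000000

m-sum = 2 + 3 − 3 = 2 ≠ 0 ⇒ I = 0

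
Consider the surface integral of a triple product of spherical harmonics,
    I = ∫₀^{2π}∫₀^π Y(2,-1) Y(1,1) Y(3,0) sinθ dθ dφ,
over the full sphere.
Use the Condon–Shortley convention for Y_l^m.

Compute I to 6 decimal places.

Rules hold: Σm=0, L=6 even, 1≤3≤3.
N = 5·3·7 = 105
Δ = 0!·4!·2!/7! = 1/105
Racah Σ t=0..0: t=0:+1/4 = 1/4
⇒ 3j(2 1 3; 0 0 0)² = 3/35, sgn -1
Racah Σ t=0..0: t=0:+1/12 = 1/12
⇒ 3j(2 1 3; -1 1 0)² = 1/35, sgn -1
4πI² = N·(3j₀)²·(3jₘ)² = 9/35
I = +1·√(0.257143/4π) = 0.14304817

0.143048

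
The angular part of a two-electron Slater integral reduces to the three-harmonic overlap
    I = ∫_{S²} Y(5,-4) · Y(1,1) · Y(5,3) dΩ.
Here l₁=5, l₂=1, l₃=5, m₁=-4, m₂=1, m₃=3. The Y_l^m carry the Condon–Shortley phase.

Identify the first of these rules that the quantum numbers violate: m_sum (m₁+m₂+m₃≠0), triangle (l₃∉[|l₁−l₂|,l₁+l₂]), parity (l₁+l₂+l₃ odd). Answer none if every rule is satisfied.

azimuthal sum: -4 + 1 + 3 = 0  ✓
4 ≤ 5 ≤ 6 (triangle on l)  ✓
L = 5 + 1 + 5 = 11 (odd)  ✗

parity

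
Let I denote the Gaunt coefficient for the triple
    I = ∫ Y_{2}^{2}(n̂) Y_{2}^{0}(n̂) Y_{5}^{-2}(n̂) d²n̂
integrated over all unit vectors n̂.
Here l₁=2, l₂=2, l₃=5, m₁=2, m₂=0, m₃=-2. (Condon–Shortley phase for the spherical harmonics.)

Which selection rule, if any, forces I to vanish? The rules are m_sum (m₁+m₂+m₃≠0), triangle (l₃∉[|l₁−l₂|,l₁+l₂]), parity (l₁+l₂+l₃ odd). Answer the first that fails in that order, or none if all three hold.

Σmᵢ = 0  ✓
l₃∈[|l₁−l₂|,l₁+l₂]=[0,4], have l₃=5  ✗
Σlᵢ = 9 ⇒ odd

triangle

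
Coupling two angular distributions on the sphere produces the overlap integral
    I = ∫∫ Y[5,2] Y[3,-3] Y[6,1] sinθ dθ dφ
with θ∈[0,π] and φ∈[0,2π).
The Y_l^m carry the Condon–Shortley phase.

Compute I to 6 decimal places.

0.145631

m-sum 0 ✓  L=14 even ✓  2≤6≤8 ✓
Π(2lᵢ+1) = 11×7×13 = 1001
triangle coeff Δ(5,3,6) = 1/675675
Σ_t [0,2]: t=0:+1/8640 t=1:−1/2304 t=2:+1/8640 = -7/34560
(3j)²=7/429 [(5 3 6; 0 0 0)], sign=-1
Σ_t [0,0]: t=0:+1/34560 = 1/34560
(3j)²=7/429 [(5 3 6; 2 -3 1)], sign=-1
⇒ 4πI² = 343/1287
I = (+1)√(343/1287/(4π)) = 0.14563067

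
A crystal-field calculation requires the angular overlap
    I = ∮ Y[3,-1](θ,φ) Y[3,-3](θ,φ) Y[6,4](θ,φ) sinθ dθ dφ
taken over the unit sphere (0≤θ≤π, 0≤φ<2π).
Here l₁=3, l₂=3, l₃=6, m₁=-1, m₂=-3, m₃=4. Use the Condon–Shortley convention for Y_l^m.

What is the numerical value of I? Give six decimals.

Checks pass: Σm=0; 12 even; l₃=6∈[0,6].
(2·3+1)(2·3+1)(2·6+1) = 637
Δ: 0! 6! 6! / 13! → 1/12012
sum: t=0:+1/1296 = 1/1296
3j²(3 3 6; 0 0 0) = Δ·Π!·Σ² = 100/3003  (sign +1)
sum: t=0:+1/34560 = 1/34560
3j²(3 3 6; -1 -3 4) = Δ·Π!·Σ² = 5/286  (sign +1)
combine: 4πI² = 637·100/3003·5/286 = 1750/4719
take √, sign +1: I = 0.17178653

0.171787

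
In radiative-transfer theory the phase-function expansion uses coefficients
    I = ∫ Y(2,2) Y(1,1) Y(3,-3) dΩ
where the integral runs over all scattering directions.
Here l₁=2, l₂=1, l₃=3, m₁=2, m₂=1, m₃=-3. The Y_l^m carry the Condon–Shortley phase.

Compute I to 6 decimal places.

m-sum 0 ✓  L=6 even ✓  1≤3≤3 ✓
Π(2lᵢ+1) = 5×3×7 = 105
triangle coeff Δ(2,1,3) = 1/105
Σ_t [0,0]: t=0:+1/4 = 1/4
(3j)²=3/35 [(2 1 3; 0 0 0)], sign=-1
Σ_t [0,0]: t=0:+1/48 = 1/48
(3j)²=1/7 [(2 1 3; 2 1 -3)], sign=+1
⇒ 4πI² = 9/7
I = (-1)√(9/7/(4π)) = -0.31986543

-0.319865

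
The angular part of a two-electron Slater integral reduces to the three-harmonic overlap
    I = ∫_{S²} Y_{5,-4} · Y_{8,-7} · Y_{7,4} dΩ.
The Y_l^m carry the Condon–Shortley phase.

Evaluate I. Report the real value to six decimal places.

0.000000

-4 − 7 + 4 = -7 ≠ 0: azimuthal integral kills it; I = 0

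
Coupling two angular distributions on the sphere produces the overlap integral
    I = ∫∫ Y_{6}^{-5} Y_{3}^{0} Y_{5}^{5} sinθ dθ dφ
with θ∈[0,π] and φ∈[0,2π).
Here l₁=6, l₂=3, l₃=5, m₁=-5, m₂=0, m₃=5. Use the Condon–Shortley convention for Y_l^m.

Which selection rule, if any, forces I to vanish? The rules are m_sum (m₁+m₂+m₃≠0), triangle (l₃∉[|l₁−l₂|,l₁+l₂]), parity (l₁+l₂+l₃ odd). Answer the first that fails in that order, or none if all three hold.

m₁+m₂+m₃ = -5 + 0 + 5 = 0  ✓
triangle: |6−3|=3 ≤ l₃=5 ≤ 6+3=9  ✓
parity: l₁+l₂+l₃ = 14 is even  ✓

none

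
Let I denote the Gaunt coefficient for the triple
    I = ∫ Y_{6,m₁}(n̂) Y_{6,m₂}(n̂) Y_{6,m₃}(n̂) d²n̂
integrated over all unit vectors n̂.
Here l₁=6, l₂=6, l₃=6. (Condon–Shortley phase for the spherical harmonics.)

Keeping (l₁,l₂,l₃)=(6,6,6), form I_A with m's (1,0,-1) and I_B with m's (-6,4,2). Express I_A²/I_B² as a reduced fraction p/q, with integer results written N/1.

Same 6,6,6: normalisation and zero-m 3j drop out of the ratio.
A: Δ: 6! 6! 6! / 19! → 1/325909584; sum: t=0:+1/62208000 t=1:−1/691200 t=2:+1/82944 t=3:−1/62208 t=4:+1/276480 t=5:−1/10368000 = -1/518400; 3j²(6 6 6; 1 0 -1) = Δ·Π!·Σ² = 100/46189  (sign +1)
B: Δ: 6! 6! 6! / 19! → 1/325909584; sum: t=6:+1/24883200 = 1/24883200; 3j²(6 6 6; -6 4 2) = Δ·Π!·Σ² = 70/4199  (sign +1)
I_A²/I_B² = (100/46189)/(70/4199) = 10/77

10/77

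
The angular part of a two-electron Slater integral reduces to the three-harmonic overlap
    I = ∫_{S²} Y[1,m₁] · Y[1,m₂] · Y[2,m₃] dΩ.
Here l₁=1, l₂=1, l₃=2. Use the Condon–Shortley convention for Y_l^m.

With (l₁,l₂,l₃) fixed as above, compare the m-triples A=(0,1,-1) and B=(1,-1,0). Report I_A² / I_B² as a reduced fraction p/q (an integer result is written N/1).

3/1

Shared (l₁,l₂,l₃)=(1,1,2): N and (l;000)² cancel in I_A²/I_B².
A: Δ = 0!·2!·2!/5! = 1/30; Racah Σ t=0..0: t=0:+1/2 = 1/2; ⇒ 3j(1 1 2; 0 1 -1)² = 1/10, sgn -1
B: Δ = 0!·2!·2!/5! = 1/30; Racah Σ t=0..0: t=0:+1/4 = 1/4; ⇒ 3j(1 1 2; 1 -1 0)² = 1/30, sgn +1
I_A²/I_B² = (1/10)/(1/30) = 3/1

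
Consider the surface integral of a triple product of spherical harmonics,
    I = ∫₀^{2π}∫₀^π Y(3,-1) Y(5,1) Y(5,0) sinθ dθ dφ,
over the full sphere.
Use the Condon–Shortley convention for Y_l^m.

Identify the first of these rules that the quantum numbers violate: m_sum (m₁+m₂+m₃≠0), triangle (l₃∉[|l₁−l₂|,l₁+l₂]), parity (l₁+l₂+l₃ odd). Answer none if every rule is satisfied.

Σmᵢ = 0  ✓
l₃∈[|l₁−l₂|,l₁+l₂]=[2,8], have l₃=5  ✓
Σlᵢ = 13 ⇒ odd  ✗

parity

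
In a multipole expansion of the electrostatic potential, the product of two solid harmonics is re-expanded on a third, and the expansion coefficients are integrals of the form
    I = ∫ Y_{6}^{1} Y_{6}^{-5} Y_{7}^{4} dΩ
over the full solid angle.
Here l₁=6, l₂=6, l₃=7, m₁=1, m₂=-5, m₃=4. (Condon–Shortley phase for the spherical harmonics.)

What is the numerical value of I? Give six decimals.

0.000000

L=19 odd ⇒ parity kills the (l;000) factor ⇒ I = 0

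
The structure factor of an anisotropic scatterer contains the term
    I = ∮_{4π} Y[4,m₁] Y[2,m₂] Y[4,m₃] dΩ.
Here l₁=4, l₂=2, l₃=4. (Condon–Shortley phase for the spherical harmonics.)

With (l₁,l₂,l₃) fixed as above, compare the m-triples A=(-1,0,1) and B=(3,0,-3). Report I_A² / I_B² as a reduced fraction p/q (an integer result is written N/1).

Same 4,2,4: normalisation and zero-m 3j drop out of the ratio.
A: Δ: 2! 6! 2! / 11! → 1/13860; sum: t=0:+1/480 t=1:−1/48 t=2:+1/144 = -17/1440; 3j²(4 2 4; -1 0 1) = Δ·Π!·Σ² = 289/13860  (sign +1)
B: Δ: 2! 6! 2! / 11! → 1/13860; sum: t=0:+1/480 t=1:−1/720 = 1/1440; 3j²(4 2 4; 3 0 -3) = Δ·Π!·Σ² = 7/1980  (sign -1)
I_A²/I_B² = (289/13860)/(7/1980) = 289/49

289/49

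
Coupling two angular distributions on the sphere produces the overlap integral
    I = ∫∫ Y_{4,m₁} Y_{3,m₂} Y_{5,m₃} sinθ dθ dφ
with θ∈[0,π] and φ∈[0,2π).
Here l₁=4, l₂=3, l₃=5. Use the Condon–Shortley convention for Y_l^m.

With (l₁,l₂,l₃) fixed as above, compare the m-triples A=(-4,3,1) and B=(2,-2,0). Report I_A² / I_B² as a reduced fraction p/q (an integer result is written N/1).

l's match ⇒ only the (l;m) 3-j factors differ between A and B.
A: triangle coeff Δ(4,3,5) = 1/180180; Σ_t [2,2]: t=2:+1/34560 = 1/34560; (3j)²=1/429 [(4 3 5; -4 3 1)], sign=+1
B: triangle coeff Δ(4,3,5) = 1/180180; Σ_t [0,1]: t=0:+1/576 t=1:−1/2880 = 1/720; (3j)²=80/3003 [(4 3 5; 2 -2 0)], sign=-1
I_A²/I_B² = (1/429)/(80/3003) = 7/80

7/80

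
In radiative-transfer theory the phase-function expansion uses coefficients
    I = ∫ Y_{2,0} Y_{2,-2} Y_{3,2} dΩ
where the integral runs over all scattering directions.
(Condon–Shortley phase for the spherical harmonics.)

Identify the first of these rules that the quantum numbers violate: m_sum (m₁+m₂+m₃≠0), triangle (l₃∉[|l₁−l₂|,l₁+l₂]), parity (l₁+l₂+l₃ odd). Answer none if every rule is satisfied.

parity

m₁+m₂+m₃ = 0 − 2 + 2 = 0  ✓
triangle: |2−2|=0 ≤ l₃=3 ≤ 2+2=4  ✓
parity: l₁+l₂+l₃ = 7 is odd  ✗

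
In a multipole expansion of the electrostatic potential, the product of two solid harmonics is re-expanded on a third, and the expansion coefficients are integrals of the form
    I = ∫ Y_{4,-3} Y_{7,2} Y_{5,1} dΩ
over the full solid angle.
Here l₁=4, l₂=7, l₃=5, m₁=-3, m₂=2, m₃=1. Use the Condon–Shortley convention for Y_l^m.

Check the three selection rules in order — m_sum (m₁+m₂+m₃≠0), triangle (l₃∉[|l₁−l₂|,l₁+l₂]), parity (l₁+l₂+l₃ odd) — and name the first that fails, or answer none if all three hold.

none

azimuthal sum: -3 + 2 + 1 = 0  ✓
3 ≤ 5 ≤ 11 (triangle on l)  ✓
L = 4 + 7 + 5 = 16 (even)  ✓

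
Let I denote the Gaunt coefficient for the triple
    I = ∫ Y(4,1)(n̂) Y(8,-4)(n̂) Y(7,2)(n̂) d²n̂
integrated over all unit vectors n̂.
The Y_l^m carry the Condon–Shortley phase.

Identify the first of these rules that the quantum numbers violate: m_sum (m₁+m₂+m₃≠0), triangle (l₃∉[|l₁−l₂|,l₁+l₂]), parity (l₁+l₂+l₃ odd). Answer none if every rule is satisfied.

azimuthal sum: 1 − 4 + 2 = -1  ✗
4 ≤ 7 ≤ 12 (triangle on l)
L = 4 + 8 + 7 = 19 (odd)

m_sum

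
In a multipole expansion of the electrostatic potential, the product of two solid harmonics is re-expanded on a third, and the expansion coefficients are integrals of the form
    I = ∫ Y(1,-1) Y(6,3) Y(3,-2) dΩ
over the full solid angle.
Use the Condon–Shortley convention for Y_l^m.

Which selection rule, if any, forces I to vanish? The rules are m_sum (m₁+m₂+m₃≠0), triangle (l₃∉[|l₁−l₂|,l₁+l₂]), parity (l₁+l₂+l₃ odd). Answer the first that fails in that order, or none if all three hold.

triangle

m₁+m₂+m₃ = -1 + 3 − 2 = 0  ✓
triangle: |1−6|=5 ≤ l₃=3 ≤ 1+6=7  ✗
parity: l₁+l₂+l₃ = 10 is even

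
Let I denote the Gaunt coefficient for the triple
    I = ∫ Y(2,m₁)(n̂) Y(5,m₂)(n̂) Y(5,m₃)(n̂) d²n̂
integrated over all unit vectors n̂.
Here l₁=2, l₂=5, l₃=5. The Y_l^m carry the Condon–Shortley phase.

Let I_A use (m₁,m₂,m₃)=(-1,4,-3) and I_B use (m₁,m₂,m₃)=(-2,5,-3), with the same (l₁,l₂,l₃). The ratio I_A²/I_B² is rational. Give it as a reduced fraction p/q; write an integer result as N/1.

l's match ⇒ only the (l;m) 3-j factors differ between A and B.
A: triangle coeff Δ(2,5,5) = 1/38610; Σ_t [1,2]: t=1:−1/80640 t=2:+1/10080 = 1/11520; (3j)²=49/1430 [(2 5 5; -1 4 -3)], sign=+1
B: triangle coeff Δ(2,5,5) = 1/38610; Σ_t [2,2]: t=2:+1/161280 = 1/161280; (3j)²=1/143 [(2 5 5; -2 5 -3)], sign=+1
I_A²/I_B² = (49/1430)/(1/143) = 49/10

49/10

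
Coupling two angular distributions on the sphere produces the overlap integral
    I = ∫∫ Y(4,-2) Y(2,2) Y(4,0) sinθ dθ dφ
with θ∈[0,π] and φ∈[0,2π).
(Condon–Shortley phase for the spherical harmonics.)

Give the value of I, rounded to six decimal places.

Checks pass: Σm=0; 10 even; l₃=4∈[2,6].
(2·4+1)(2·2+1)(2·4+1) = 405
Δ: 2! 6! 2! / 11! → 1/13860
sum: t=0:+1/192 t=1:−1/36 t=2:+1/192 = -5/288
3j²(4 2 4; 0 0 0) = Δ·Π!·Σ² = 20/693  (sign -1)
sum: t=2:+1/192 = 1/192
3j²(4 2 4; -2 2 0) = Δ·Π!·Σ² = 3/77  (sign +1)
combine: 4πI² = 405·20/693·3/77 = 2700/5929
take √, sign -1: I = -0.19036462

-0.190365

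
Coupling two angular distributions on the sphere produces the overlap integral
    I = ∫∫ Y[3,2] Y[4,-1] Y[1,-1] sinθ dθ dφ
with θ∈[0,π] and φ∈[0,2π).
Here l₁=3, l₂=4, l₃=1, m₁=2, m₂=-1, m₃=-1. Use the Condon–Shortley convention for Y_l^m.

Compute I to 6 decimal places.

-0.106622

Checks pass: Σm=0; 8 even; l₃=1∈[1,7].
(2·3+1)(2·4+1)(2·1+1) = 189
Δ: 6! 0! 2! / 9! → 1/252
sum: t=3:−1/36 = -1/36
3j²(3 4 1; 0 0 0) = Δ·Π!·Σ² = 4/63  (sign +1)
sum: t=1:−1/240 = -1/240
3j²(3 4 1; 2 -1 -1) = Δ·Π!·Σ² = 1/84  (sign -1)
combine: 4πI² = 189·4/63·1/84 = 1/7
take √, sign -1: I = -0.10662181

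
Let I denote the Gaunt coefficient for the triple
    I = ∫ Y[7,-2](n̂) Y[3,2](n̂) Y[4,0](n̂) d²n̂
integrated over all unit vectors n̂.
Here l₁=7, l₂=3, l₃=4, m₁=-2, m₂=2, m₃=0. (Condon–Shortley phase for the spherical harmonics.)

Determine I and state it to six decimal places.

Checks pass: Σm=0; 14 even; l₃=4∈[4,10].
(2·7+1)(2·3+1)(2·4+1) = 945
Δ: 6! 8! 0! / 15! → 1/45045
sum: t=3:−1/20736 = -1/20736
3j²(7 3 4; 0 0 0) = Δ·Π!·Σ² = 35/1287  (sign -1)
sum: t=5:−1/69120 = -1/69120
3j²(7 3 4; -2 2 0) = Δ·Π!·Σ² = 2/143  (sign -1)
combine: 4πI² = 945·35/1287·2/143 = 7350/20449
take √, sign +1: I = 0.16912301

0.169123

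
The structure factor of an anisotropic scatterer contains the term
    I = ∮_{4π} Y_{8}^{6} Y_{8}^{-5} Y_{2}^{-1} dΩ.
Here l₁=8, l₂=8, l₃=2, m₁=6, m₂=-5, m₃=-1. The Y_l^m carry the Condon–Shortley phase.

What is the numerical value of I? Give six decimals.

Rules hold: Σm=0, L=18 even, 0≤2≤16.
N = 17·17·5 = 1445
Δ = 14!·2!·2!/19! = 1/348840
Racah Σ t=6..8: t=6:+1/116121600 t=7:−1/25401600 t=8:+1/116121600 = -1/45158400
⇒ 3j(8 8 2; 0 0 0)² = 24/1615, sgn -1
Racah Σ t=1..2: t=1:−1/12454041600 t=2:+1/1916006400 = 1/2264371200
⇒ 3j(8 8 2; 6 -5 -1)² = 847/38760, sgn -1
4πI² = N·(3j₀)²·(3jₘ)² = 847/1805
I = +1·√(0.469252/4π) = 0.19324051

0.193241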